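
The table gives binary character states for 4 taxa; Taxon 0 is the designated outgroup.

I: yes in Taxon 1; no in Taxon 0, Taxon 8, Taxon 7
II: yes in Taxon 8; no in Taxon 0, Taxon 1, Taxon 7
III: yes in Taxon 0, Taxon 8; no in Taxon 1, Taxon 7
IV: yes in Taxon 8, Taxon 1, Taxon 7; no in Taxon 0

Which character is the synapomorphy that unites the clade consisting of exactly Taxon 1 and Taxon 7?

III

Character polarity is set by the outgroup: the derived state is whichever differs from the outgroup's state, so for III the derived state is 'no', and for the remaining characters it is 'yes'.
I: derived state 'yes' in Taxon 1 only — an autapomorphy, so it tells us nothing about relationships among taxa.
II (derived state 'yes') is unique to Taxon 8 (autapomorphy; uninformative for grouping).
III: derived state 'no' in Taxon 1 and Taxon 7 only — synapomorphy for {Taxon 1, Taxon 7}.
All ingroup taxa share the derived state 'yes' for IV; it defines the ingroup but does not resolve relationships within it.
Most parsimonious ingroup topology: (Taxon 8,(Taxon 1,Taxon 7)).
The clade {Taxon 1, Taxon 7} is supported by III: its derived state 'no' occurs in exactly those taxa and in no other taxon (including the outgroup).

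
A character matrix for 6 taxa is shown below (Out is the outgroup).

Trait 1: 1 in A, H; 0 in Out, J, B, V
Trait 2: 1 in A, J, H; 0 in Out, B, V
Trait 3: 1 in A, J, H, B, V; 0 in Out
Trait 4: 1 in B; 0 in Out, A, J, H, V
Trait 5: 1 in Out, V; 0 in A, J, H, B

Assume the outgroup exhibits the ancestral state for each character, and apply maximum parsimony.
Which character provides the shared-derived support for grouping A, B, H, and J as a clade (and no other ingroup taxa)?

Character polarity is set by the outgroup: the derived state is whichever differs from the outgroup's state, so for Trait 5 the derived state is '0', and for the remaining characters it is '1'.
Trait 1: derived state '1' in A and H only — synapomorphy for {A, H}.
Trait 2 (derived state '1') is shared by A, H, and J — a synapomorphy uniting that clade.
All ingroup taxa share the derived state '1' for Trait 3; it defines the ingroup but does not resolve relationships within it.
Trait 4 (derived state '1') is unique to B (autapomorphy; uninformative for grouping).
Trait 5 (derived state '0') is shared by A, B, H, and J — a synapomorphy uniting that clade.
Most parsimonious ingroup topology: ((((A,H),J),B),V).
The clade {A, B, H, J} is supported by Trait 5: its derived state '0' occurs in exactly those taxa and in no other taxon (including the outgroup).

Trait 5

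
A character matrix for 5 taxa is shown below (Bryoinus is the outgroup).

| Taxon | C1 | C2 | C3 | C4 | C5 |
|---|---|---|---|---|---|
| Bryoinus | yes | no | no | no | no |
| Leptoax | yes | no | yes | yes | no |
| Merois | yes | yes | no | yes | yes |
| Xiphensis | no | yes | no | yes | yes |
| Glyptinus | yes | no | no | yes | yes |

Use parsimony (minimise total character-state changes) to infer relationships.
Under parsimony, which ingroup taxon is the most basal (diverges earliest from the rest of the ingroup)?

Leptoax

Character polarity is set by the outgroup: the derived state is whichever differs from the outgroup's state, so for C1 the derived state is 'no', and for the remaining characters it is 'yes'.
C1 (derived state 'no') is unique to Xiphensis (autapomorphy; uninformative for grouping).
Only Merois and Xiphensis show the derived state 'yes' for C2, supporting them as a clade.
C3: derived state 'yes' in Leptoax only — an autapomorphy, so it tells us nothing about relationships among taxa.
C4 (derived state 'yes') is shared by all ingroup taxa — unites the whole ingroup.
C5: derived state 'yes' in Glyptinus, Merois, and Xiphensis only — synapomorphy for {Glyptinus, Merois, Xiphensis}.
Most parsimonious ingroup topology: (Leptoax,((Merois,Xiphensis),Glyptinus)).
Leptoax is sister to the clade containing all other ingroup taxa, so it is the earliest-diverging (most basal) ingroup lineage.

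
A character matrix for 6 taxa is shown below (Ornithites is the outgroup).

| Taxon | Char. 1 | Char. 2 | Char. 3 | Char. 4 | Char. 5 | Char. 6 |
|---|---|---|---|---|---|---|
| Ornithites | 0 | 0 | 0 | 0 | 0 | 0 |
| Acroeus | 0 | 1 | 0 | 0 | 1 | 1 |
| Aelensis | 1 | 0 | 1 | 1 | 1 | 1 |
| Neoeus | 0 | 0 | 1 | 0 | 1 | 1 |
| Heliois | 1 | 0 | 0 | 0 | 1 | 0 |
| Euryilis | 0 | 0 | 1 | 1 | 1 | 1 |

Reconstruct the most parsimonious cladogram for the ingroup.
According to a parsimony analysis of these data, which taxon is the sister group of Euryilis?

The outgroup has state '0' for every character, so '1' is the derived state throughout.
Char. 1 (state '1') occurs in Aelensis and Heliois but conflicts with the nesting implied by the other characters — most parsimoniously interpreted as homoplasy.
Char. 2: derived state '1' in Acroeus only — an autapomorphy, so it tells us nothing about relationships among taxa.
Char. 3 (derived state '1') is shared by Aelensis, Euryilis, and Neoeus — a synapomorphy uniting that clade.
Only Aelensis and Euryilis show the derived state '1' for Char. 4, supporting them as a clade.
All ingroup taxa share the derived state '1' for Char. 5; it defines the ingroup but does not resolve relationships within it.
Char. 6: derived state '1' in Acroeus, Aelensis, Euryilis, and Neoeus only — synapomorphy for {Acroeus, Aelensis, Euryilis, Neoeus}.
Most parsimonious ingroup topology: ((Acroeus,((Aelensis,Euryilis),Neoeus)),Heliois).
Euryilis and Aelensis form a cherry on this tree, so they are sister taxa.

Aelensis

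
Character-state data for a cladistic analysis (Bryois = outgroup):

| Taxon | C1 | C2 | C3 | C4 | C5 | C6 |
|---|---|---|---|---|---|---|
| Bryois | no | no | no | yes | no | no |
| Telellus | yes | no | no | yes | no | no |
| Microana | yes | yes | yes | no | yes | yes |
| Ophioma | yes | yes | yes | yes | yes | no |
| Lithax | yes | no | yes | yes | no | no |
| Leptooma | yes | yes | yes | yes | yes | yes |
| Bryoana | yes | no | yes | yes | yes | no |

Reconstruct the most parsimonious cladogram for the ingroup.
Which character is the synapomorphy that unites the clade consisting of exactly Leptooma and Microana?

C6

Character polarity is set by the outgroup: the derived state is whichever differs from the outgroup's state, so for C4 the derived state is 'no', and for the remaining characters it is 'yes'.
All ingroup taxa share the derived state 'yes' for C1; it defines the ingroup but does not resolve relationships within it.
C2: derived state 'yes' in Leptooma, Microana, and Ophioma only — synapomorphy for {Leptooma, Microana, Ophioma}.
C3 (derived state 'yes') is shared by Bryoana, Leptooma, Lithax, Microana, and Ophioma — a synapomorphy uniting that clade.
C4: derived state 'no' in Microana only — an autapomorphy, so it tells us nothing about relationships among taxa.
Only Bryoana, Leptooma, Microana, and Ophioma show the derived state 'yes' for C5, supporting them as a clade.
Only Leptooma and Microana show the derived state 'yes' for C6, supporting them as a clade.
Most parsimonious ingroup topology: (Telellus,((((Microana,Leptooma),Ophioma),Bryoana),Lithax)).
The clade {Leptooma, Microana} is supported by C6: its derived state 'yes' occurs in exactly those taxa and in no other taxon (including the outgroup).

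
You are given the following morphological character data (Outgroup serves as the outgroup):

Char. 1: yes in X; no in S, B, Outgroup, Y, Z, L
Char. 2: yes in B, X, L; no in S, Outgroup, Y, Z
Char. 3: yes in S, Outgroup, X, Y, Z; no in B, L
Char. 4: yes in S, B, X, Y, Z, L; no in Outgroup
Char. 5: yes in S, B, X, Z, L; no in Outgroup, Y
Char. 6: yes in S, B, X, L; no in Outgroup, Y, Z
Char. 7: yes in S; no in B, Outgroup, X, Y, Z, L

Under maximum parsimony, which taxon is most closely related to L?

B

Character polarity is set by the outgroup: the derived state is whichever differs from the outgroup's state, so for Char. 3 the derived state is 'no', and for the remaining characters it is 'yes'.
Char. 1 (derived state 'yes') is unique to X (autapomorphy; uninformative for grouping).
Char. 2 (derived state 'yes') is shared by B, L, and X — a synapomorphy uniting that clade.
Only B and L show the derived state 'no' for Char. 3, supporting them as a clade.
Char. 4 (derived state 'yes') is shared by all ingroup taxa — unites the whole ingroup.
Char. 5 (derived state 'yes') is shared by B, L, S, X, and Z — a synapomorphy uniting that clade.
Char. 6 (derived state 'yes') is shared by B, L, S, and X — a synapomorphy uniting that clade.
Char. 7 (derived state 'yes') is unique to S (autapomorphy; uninformative for grouping).
Most parsimonious ingroup topology: (((S,((B,L),X)),Z),Y).
L and B form a cherry on this tree, so they are sister taxa.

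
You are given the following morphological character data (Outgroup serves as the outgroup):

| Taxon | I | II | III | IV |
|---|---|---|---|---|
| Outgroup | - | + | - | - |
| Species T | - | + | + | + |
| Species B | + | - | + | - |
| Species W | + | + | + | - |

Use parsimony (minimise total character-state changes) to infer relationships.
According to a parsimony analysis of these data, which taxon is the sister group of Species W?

Character polarity is set by the outgroup: the derived state is whichever differs from the outgroup's state, so for II the derived state is '-', and for the remaining characters it is '+'.
Only Species B and Species W show the derived state '+' for I, supporting them as a clade.
II: derived state '-' in Species B only — an autapomorphy, so it tells us nothing about relationships among taxa.
All ingroup taxa share the derived state '+' for III; it defines the ingroup but does not resolve relationships within it.
IV: derived state '+' in Species T only — an autapomorphy, so it tells us nothing about relationships among taxa.
Most parsimonious ingroup topology: (Species T,(Species B,Species W)).
Species W and Species B form a cherry on this tree, so they are sister taxa.

Species B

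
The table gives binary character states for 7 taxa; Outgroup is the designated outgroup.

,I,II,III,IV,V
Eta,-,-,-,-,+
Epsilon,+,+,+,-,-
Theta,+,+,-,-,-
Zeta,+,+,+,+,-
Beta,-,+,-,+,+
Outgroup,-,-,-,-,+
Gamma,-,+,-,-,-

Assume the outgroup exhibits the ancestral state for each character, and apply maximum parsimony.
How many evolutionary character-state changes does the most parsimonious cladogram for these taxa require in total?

6

Character polarity is set by the outgroup: the derived state is whichever differs from the outgroup's state, so for V the derived state is '-', and for the remaining characters it is '+'.
Only Epsilon, Theta, and Zeta show the derived state '+' for I, supporting them as a clade.
Only Beta, Epsilon, Gamma, Theta, and Zeta show the derived state '+' for II, supporting them as a clade.
III (derived state '+') is shared by Epsilon and Zeta — a synapomorphy uniting that clade.
IV (state '+') occurs in Beta and Zeta but conflicts with the nesting implied by the other characters — most parsimoniously interpreted as homoplasy.
V: derived state '-' in Epsilon, Gamma, Theta, and Zeta only — synapomorphy for {Epsilon, Gamma, Theta, Zeta}.
Most parsimonious ingroup topology: (((((Zeta,Epsilon),Theta),Gamma),Beta),Eta).
Changes per character on this tree: I: 1; II: 1; III: 1; IV: 2; V: 1.
Total = 6.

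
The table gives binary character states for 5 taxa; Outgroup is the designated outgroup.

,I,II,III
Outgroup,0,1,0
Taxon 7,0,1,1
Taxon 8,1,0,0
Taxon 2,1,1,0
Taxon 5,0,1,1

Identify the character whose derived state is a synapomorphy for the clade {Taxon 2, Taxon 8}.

Character polarity is set by the outgroup: the derived state is whichever differs from the outgroup's state, so for II the derived state is '0', and for the remaining characters it is '1'.
I: derived state '1' in Taxon 2 and Taxon 8 only — synapomorphy for {Taxon 2, Taxon 8}.
II (derived state '0') is unique to Taxon 8 (autapomorphy; uninformative for grouping).
Only Taxon 5 and Taxon 7 show the derived state '1' for III, supporting them as a clade.
Most parsimonious ingroup topology: ((Taxon 7,Taxon 5),(Taxon 8,Taxon 2)).
The clade {Taxon 2, Taxon 8} is supported by I: its derived state '1' occurs in exactly those taxa and in no other taxon (including the outgroup).

I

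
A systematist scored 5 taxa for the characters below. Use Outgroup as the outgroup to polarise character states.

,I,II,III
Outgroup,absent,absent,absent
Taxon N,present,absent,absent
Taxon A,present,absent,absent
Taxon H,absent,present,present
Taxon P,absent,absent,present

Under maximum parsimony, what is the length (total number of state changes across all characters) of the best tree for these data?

3

The outgroup has state 'absent' for every character, so 'present' is the derived state throughout.
Only Taxon A and Taxon N show the derived state 'present' for I, supporting them as a clade.
II: derived state 'present' in Taxon H only — an autapomorphy, so it tells us nothing about relationships among taxa.
Only Taxon H and Taxon P show the derived state 'present' for III, supporting them as a clade.
Most parsimonious ingroup topology: ((Taxon N,Taxon A),(Taxon H,Taxon P)).
Changes per character on this tree: I: 1; II: 1; III: 1.
Total = 3.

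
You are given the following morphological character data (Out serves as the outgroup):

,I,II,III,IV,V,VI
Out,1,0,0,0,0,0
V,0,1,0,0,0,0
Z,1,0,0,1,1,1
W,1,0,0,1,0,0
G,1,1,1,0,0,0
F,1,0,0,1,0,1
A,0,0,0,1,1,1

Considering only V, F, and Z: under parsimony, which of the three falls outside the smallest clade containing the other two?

V

Character polarity is set by the outgroup: the derived state is whichever differs from the outgroup's state, so for I the derived state is '0', and for the remaining characters it is '1'.
I groups A and V, which is incompatible with the clades supported by the remaining characters; treating it as convergent (homoplasy) costs fewer steps than any alternative tree.
II: derived state '1' in G and V only — synapomorphy for {G, V}.
III: derived state '1' in G only — an autapomorphy, so it tells us nothing about relationships among taxa.
IV: derived state '1' in A, F, W, and Z only — synapomorphy for {A, F, W, Z}.
V (derived state '1') is shared by A and Z — a synapomorphy uniting that clade.
Only A, F, and Z show the derived state '1' for VI, supporting them as a clade.
Most parsimonious ingroup topology: ((G,V),(W,((Z,A),F))).
F and Z share a more recent common ancestor with each other than either does with V, so V is the least closely related of the three.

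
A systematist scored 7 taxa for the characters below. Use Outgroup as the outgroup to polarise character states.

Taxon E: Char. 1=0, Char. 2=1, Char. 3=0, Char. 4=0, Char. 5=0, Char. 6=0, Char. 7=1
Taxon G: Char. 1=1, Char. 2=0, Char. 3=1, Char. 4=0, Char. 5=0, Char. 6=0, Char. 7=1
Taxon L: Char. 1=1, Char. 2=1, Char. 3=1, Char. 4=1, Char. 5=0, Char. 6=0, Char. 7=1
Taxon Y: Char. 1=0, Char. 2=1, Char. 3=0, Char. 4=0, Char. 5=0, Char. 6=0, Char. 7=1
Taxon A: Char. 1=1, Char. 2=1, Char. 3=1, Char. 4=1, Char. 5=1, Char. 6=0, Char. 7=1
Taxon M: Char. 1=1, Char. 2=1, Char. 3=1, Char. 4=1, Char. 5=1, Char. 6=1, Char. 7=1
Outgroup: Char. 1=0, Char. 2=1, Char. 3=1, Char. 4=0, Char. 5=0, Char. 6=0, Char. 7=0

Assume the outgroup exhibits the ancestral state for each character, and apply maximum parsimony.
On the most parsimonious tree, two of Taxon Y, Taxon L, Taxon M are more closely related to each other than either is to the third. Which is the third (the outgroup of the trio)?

Character polarity is set by the outgroup: the derived state is whichever differs from the outgroup's state, so for Char. 2, Char. 3 the derived state is '0', and for the remaining characters it is '1'.
Only Taxon A, Taxon G, Taxon L, and Taxon M show the derived state '1' for Char. 1, supporting them as a clade.
Char. 2: derived state '0' in Taxon G only — an autapomorphy, so it tells us nothing about relationships among taxa.
Only Taxon E and Taxon Y show the derived state '0' for Char. 3, supporting them as a clade.
Only Taxon A, Taxon L, and Taxon M show the derived state '1' for Char. 4, supporting them as a clade.
Only Taxon A and Taxon M show the derived state '1' for Char. 5, supporting them as a clade.
Char. 6: derived state '1' in Taxon M only — an autapomorphy, so it tells us nothing about relationships among taxa.
All ingroup taxa share the derived state '1' for Char. 7; it defines the ingroup but does not resolve relationships within it.
Most parsimonious ingroup topology: ((((Taxon M,Taxon A),Taxon L),Taxon G),(Taxon E,Taxon Y)).
Taxon M and Taxon L share a more recent common ancestor with each other than either does with Taxon Y, so Taxon Y is the least closely related of the three.

Taxon Y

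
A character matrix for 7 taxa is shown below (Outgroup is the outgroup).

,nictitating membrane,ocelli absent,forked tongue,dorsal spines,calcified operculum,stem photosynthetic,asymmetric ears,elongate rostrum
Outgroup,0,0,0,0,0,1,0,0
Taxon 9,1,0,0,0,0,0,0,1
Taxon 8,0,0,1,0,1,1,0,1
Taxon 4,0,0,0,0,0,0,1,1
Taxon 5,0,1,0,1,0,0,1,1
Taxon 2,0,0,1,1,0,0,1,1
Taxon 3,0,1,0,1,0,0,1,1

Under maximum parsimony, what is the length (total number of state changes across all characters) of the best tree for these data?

Character polarity is set by the outgroup: the derived state is whichever differs from the outgroup's state, so for stem photosynthetic the derived state is '0', and for the remaining characters it is '1'.
nictitating membrane: derived state '1' in Taxon 9 only — an autapomorphy, so it tells us nothing about relationships among taxa.
ocelli absent (derived state '1') is shared by Taxon 3 and Taxon 5 — a synapomorphy uniting that clade.
forked tongue (state '1') occurs in Taxon 2 and Taxon 8 but conflicts with the nesting implied by the other characters — most parsimoniously interpreted as homoplasy.
dorsal spines: derived state '1' in Taxon 2, Taxon 3, and Taxon 5 only — synapomorphy for {Taxon 2, Taxon 3, Taxon 5}.
calcified operculum: derived state '1' in Taxon 8 only — an autapomorphy, so it tells us nothing about relationships among taxa.
stem photosynthetic: derived state '0' in Taxon 2, Taxon 3, Taxon 4, Taxon 5, and Taxon 9 only — synapomorphy for {Taxon 2, Taxon 3, Taxon 4, Taxon 5, Taxon 9}.
asymmetric ears: derived state '1' in Taxon 2, Taxon 3, Taxon 4, and Taxon 5 only — synapomorphy for {Taxon 2, Taxon 3, Taxon 4, Taxon 5}.
All ingroup taxa share the derived state '1' for elongate rostrum; it defines the ingroup but does not resolve relationships within it.
Most parsimonious ingroup topology: ((Taxon 9,(Taxon 4,((Taxon 5,Taxon 3),Taxon 2))),Taxon 8).
Changes per character on this tree: nictitating membrane: 1; ocelli absent: 1; forked tongue: 2; dorsal spines: 1; calcified operculum: 1; stem photosynthetic: 1; asymmetric ears: 1; elongate rostrum: 1.
Total = 9.

9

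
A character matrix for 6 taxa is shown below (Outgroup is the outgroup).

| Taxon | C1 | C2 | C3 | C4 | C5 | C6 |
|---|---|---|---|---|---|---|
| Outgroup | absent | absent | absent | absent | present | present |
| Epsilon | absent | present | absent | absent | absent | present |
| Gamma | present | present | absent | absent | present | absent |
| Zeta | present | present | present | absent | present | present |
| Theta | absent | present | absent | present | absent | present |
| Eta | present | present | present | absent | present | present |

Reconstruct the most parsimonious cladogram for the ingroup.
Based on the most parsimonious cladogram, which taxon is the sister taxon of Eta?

Character polarity is set by the outgroup: the derived state is whichever differs from the outgroup's state, so for C5, C6 the derived state is 'absent', and for the remaining characters it is 'present'.
C1: derived state 'present' in Eta, Gamma, and Zeta only — synapomorphy for {Eta, Gamma, Zeta}.
All ingroup taxa share the derived state 'present' for C2; it defines the ingroup but does not resolve relationships within it.
Only Eta and Zeta show the derived state 'present' for C3, supporting them as a clade.
C4: derived state 'present' in Theta only — an autapomorphy, so it tells us nothing about relationships among taxa.
Only Epsilon and Theta show the derived state 'absent' for C5, supporting them as a clade.
C6 (derived state 'absent') is unique to Gamma (autapomorphy; uninformative for grouping).
Most parsimonious ingroup topology: ((Epsilon,Theta),(Gamma,(Zeta,Eta))).
Eta and Zeta form a cherry on this tree, so they are sister taxa.

Zeta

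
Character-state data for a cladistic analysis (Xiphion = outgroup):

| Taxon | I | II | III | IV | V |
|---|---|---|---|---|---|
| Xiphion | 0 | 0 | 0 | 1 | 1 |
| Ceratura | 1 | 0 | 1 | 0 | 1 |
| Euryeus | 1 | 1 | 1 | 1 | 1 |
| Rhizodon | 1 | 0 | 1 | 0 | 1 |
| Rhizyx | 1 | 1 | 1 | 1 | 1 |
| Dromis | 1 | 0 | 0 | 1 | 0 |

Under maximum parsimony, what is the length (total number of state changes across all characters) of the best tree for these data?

Character polarity is set by the outgroup: the derived state is whichever differs from the outgroup's state, so for IV, V the derived state is '0', and for the remaining characters it is '1'.
I (derived state '1') is shared by all ingroup taxa — unites the whole ingroup.
II (derived state '1') is shared by Euryeus and Rhizyx — a synapomorphy uniting that clade.
III: derived state '1' in Ceratura, Euryeus, Rhizodon, and Rhizyx only — synapomorphy for {Ceratura, Euryeus, Rhizodon, Rhizyx}.
IV: derived state '0' in Ceratura and Rhizodon only — synapomorphy for {Ceratura, Rhizodon}.
V: derived state '0' in Dromis only — an autapomorphy, so it tells us nothing about relationships among taxa.
Most parsimonious ingroup topology: (((Ceratura,Rhizodon),(Euryeus,Rhizyx)),Dromis).
Changes per character on this tree: I: 1; II: 1; III: 1; IV: 1; V: 1.
Total = 5.

5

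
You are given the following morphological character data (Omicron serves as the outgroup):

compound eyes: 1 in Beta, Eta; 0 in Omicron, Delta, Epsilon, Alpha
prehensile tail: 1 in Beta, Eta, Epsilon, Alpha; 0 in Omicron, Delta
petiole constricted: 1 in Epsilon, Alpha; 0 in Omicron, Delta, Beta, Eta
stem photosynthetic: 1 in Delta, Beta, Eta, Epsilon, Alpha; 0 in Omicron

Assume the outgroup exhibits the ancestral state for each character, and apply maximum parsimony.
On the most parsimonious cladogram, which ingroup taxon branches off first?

Delta

The outgroup has state '0' for every character, so '1' is the derived state throughout.
compound eyes: derived state '1' in Beta and Eta only — synapomorphy for {Beta, Eta}.
Only Alpha, Beta, Epsilon, and Eta show the derived state '1' for prehensile tail, supporting them as a clade.
petiole constricted (derived state '1') is shared by Alpha and Epsilon — a synapomorphy uniting that clade.
All ingroup taxa share the derived state '1' for stem photosynthetic; it defines the ingroup but does not resolve relationships within it.
Most parsimonious ingroup topology: (Delta,((Beta,Eta),(Epsilon,Alpha))).
Delta is sister to the clade containing all other ingroup taxa, so it is the earliest-diverging (most basal) ingroup lineage.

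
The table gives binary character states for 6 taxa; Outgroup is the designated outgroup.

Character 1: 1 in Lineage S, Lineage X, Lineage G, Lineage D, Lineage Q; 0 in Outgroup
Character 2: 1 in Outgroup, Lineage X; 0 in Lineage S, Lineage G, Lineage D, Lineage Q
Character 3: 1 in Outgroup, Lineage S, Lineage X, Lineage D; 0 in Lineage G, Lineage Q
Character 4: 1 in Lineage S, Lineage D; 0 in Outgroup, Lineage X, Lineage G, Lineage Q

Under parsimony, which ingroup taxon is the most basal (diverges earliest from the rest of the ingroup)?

Lineage X

Character polarity is set by the outgroup: the derived state is whichever differs from the outgroup's state, so for Character 2, Character 3 the derived state is '0', and for the remaining characters it is '1'.
Character 1 (derived state '1') is shared by all ingroup taxa — unites the whole ingroup.
Character 2 (derived state '0') is shared by Lineage D, Lineage G, Lineage Q, and Lineage S — a synapomorphy uniting that clade.
Character 3: derived state '0' in Lineage G and Lineage Q only — synapomorphy for {Lineage G, Lineage Q}.
Character 4: derived state '1' in Lineage D and Lineage S only — synapomorphy for {Lineage D, Lineage S}.
Most parsimonious ingroup topology: (((Lineage S,Lineage D),(Lineage G,Lineage Q)),Lineage X).
Lineage X is sister to the clade containing all other ingroup taxa, so it is the earliest-diverging (most basal) ingroup lineage.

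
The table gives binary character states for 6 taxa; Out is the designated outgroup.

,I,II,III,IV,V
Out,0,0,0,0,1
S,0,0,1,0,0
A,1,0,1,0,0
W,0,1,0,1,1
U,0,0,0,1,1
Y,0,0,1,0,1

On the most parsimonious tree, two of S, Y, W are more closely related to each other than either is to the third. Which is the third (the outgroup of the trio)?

Character polarity is set by the outgroup: the derived state is whichever differs from the outgroup's state, so for V the derived state is '0', and for the remaining characters it is '1'.
I (derived state '1') is unique to A (autapomorphy; uninformative for grouping).
II: derived state '1' in W only — an autapomorphy, so it tells us nothing about relationships among taxa.
III (derived state '1') is shared by A, S, and Y — a synapomorphy uniting that clade.
Only U and W show the derived state '1' for IV, supporting them as a clade.
V: derived state '0' in A and S only — synapomorphy for {A, S}.
Most parsimonious ingroup topology: (((S,A),Y),(W,U)).
Y and S share a more recent common ancestor with each other than either does with W, so W is the least closely related of the three.

W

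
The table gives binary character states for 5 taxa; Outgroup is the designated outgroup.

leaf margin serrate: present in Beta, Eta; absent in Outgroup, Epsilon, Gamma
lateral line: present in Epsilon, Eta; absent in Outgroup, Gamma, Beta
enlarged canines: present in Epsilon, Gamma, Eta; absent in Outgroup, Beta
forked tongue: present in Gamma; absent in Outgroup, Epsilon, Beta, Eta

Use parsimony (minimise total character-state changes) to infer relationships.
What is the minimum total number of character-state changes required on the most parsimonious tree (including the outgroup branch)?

The outgroup has state 'absent' for every character, so 'present' is the derived state throughout.
leaf margin serrate (state 'present') occurs in Beta and Eta but conflicts with the nesting implied by the other characters — most parsimoniously interpreted as homoplasy.
lateral line (derived state 'present') is shared by Epsilon and Eta — a synapomorphy uniting that clade.
Only Epsilon, Eta, and Gamma show the derived state 'present' for enlarged canines, supporting them as a clade.
forked tongue: derived state 'present' in Gamma only — an autapomorphy, so it tells us nothing about relationships among taxa.
Most parsimonious ingroup topology: (((Epsilon,Eta),Gamma),Beta).
Changes per character on this tree: leaf margin serrate: 2; lateral line: 1; enlarged canines: 1; forked tongue: 1.
Total = 5.

5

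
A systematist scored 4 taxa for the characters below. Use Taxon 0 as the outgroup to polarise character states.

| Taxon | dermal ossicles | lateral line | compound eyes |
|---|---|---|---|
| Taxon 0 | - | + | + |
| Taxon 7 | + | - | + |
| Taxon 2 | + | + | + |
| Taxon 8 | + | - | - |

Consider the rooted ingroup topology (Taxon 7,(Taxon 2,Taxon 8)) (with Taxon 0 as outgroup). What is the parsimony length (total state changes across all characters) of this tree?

Map each character onto (Taxon 7,(Taxon 2,Taxon 8)) (rooted by Taxon 0) and count the minimum state changes it requires (Fitch parsimony):
dermal ossicles: 1; lateral line: 2; compound eyes: 1.
Total tree length = 4.

4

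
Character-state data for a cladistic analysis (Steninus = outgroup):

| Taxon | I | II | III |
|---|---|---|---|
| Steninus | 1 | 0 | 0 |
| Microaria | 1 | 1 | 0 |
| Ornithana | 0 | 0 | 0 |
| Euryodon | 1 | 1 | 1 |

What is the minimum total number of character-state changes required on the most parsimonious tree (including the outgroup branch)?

Character polarity is set by the outgroup: the derived state is whichever differs from the outgroup's state, so for I the derived state is '0', and for the remaining characters it is '1'.
I (derived state '0') is unique to Ornithana (autapomorphy; uninformative for grouping).
Only Euryodon and Microaria show the derived state '1' for II, supporting them as a clade.
III: derived state '1' in Euryodon only — an autapomorphy, so it tells us nothing about relationships among taxa.
Most parsimonious ingroup topology: ((Microaria,Euryodon),Ornithana).
Changes per character on this tree: I: 1; II: 1; III: 1.
Total = 3.

3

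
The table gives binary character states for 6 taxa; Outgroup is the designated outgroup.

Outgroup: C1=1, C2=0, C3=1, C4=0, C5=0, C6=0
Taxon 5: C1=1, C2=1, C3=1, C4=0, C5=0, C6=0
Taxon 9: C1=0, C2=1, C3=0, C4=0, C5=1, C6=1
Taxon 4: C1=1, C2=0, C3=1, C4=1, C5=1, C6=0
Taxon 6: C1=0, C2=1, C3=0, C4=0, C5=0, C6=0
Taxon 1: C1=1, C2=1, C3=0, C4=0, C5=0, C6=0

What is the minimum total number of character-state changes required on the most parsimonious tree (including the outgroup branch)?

Character polarity is set by the outgroup: the derived state is whichever differs from the outgroup's state, so for C1, C3 the derived state is '0', and for the remaining characters it is '1'.
C1: derived state '0' in Taxon 6 and Taxon 9 only — synapomorphy for {Taxon 6, Taxon 9}.
Only Taxon 1, Taxon 5, Taxon 6, and Taxon 9 show the derived state '1' for C2, supporting them as a clade.
Only Taxon 1, Taxon 6, and Taxon 9 show the derived state '0' for C3, supporting them as a clade.
C4 (derived state '1') is unique to Taxon 4 (autapomorphy; uninformative for grouping).
C5 groups Taxon 4 and Taxon 9, which is incompatible with the clades supported by the remaining characters; treating it as convergent (homoplasy) costs fewer steps than any alternative tree.
C6 (derived state '1') is unique to Taxon 9 (autapomorphy; uninformative for grouping).
Most parsimonious ingroup topology: ((Taxon 5,((Taxon 9,Taxon 6),Taxon 1)),Taxon 4).
Changes per character on this tree: C1: 1; C2: 1; C3: 1; C4: 1; C5: 2; C6: 1.
Total = 7.

7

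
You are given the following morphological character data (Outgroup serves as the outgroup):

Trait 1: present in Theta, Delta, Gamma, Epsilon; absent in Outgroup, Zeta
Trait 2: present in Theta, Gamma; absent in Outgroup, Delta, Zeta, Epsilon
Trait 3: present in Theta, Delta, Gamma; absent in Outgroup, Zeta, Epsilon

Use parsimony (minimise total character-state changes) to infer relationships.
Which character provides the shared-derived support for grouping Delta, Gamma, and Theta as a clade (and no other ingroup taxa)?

The outgroup has state 'absent' for every character, so 'present' is the derived state throughout.
Trait 1 (derived state 'present') is shared by Delta, Epsilon, Gamma, and Theta — a synapomorphy uniting that clade.
Only Gamma and Theta show the derived state 'present' for Trait 2, supporting them as a clade.
Trait 3 (derived state 'present') is shared by Delta, Gamma, and Theta — a synapomorphy uniting that clade.
Most parsimonious ingroup topology: ((((Theta,Gamma),Delta),Epsilon),Zeta).
The clade {Delta, Gamma, Theta} is supported by Trait 3: its derived state 'present' occurs in exactly those taxa and in no other taxon (including the outgroup).

Trait 3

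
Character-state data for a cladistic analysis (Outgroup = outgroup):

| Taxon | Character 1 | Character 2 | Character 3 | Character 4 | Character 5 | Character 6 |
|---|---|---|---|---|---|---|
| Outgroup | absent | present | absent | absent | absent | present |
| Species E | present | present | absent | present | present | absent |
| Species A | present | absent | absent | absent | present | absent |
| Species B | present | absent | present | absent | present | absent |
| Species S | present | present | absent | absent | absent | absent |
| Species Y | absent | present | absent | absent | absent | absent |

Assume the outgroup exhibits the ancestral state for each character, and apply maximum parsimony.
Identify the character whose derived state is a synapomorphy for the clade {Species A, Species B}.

Character polarity is set by the outgroup: the derived state is whichever differs from the outgroup's state, so for Character 2, Character 6 the derived state is 'absent', and for the remaining characters it is 'present'.
Only Species A, Species B, Species E, and Species S show the derived state 'present' for Character 1, supporting them as a clade.
Only Species A and Species B show the derived state 'absent' for Character 2, supporting them as a clade.
Character 3 (derived state 'present') is unique to Species B (autapomorphy; uninformative for grouping).
Character 4 (derived state 'present') is unique to Species E (autapomorphy; uninformative for grouping).
Only Species A, Species B, and Species E show the derived state 'present' for Character 5, supporting them as a clade.
All ingroup taxa share the derived state 'absent' for Character 6; it defines the ingroup but does not resolve relationships within it.
Most parsimonious ingroup topology: (((Species E,(Species A,Species B)),Species S),Species Y).
The clade {Species A, Species B} is supported by Character 2: its derived state 'absent' occurs in exactly those taxa and in no other taxon (including the outgroup).

Character 2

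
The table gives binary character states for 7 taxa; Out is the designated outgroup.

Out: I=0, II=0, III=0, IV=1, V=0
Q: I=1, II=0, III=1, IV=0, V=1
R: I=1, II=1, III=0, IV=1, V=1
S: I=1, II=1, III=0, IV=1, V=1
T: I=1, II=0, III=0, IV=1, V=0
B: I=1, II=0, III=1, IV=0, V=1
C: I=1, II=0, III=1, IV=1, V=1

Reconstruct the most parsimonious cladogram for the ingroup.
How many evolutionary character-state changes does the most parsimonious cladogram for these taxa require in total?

Character polarity is set by the outgroup: the derived state is whichever differs from the outgroup's state, so for IV the derived state is '0', and for the remaining characters it is '1'.
I (derived state '1') is shared by all ingroup taxa — unites the whole ingroup.
II (derived state '1') is shared by R and S — a synapomorphy uniting that clade.
III: derived state '1' in B, C, and Q only — synapomorphy for {B, C, Q}.
IV (derived state '0') is shared by B and Q — a synapomorphy uniting that clade.
V: derived state '1' in B, C, Q, R, and S only — synapomorphy for {B, C, Q, R, S}.
Most parsimonious ingroup topology: ((((Q,B),C),(R,S)),T).
Changes per character on this tree: I: 1; II: 1; III: 1; IV: 1; V: 1.
Total = 5.

5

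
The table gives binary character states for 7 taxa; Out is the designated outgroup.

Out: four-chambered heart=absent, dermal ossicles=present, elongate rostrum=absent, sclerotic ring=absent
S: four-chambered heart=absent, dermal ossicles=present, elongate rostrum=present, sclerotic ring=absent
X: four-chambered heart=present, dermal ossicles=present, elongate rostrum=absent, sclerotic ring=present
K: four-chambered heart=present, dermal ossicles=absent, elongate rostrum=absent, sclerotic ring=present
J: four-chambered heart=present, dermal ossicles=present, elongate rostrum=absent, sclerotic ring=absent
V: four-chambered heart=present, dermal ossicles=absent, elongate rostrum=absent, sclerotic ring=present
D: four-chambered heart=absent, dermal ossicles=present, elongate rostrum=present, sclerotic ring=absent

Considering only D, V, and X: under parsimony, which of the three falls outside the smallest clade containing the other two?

D

Character polarity is set by the outgroup: the derived state is whichever differs from the outgroup's state, so for dermal ossicles the derived state is 'absent', and for the remaining characters it is 'present'.
four-chambered heart (derived state 'present') is shared by J, K, V, and X — a synapomorphy uniting that clade.
Only K and V show the derived state 'absent' for dermal ossicles, supporting them as a clade.
Only D and S show the derived state 'present' for elongate rostrum, supporting them as a clade.
Only K, V, and X show the derived state 'present' for sclerotic ring, supporting them as a clade.
Most parsimonious ingroup topology: ((S,D),((X,(K,V)),J)).
X and V share a more recent common ancestor with each other than either does with D, so D is the least closely related of the three.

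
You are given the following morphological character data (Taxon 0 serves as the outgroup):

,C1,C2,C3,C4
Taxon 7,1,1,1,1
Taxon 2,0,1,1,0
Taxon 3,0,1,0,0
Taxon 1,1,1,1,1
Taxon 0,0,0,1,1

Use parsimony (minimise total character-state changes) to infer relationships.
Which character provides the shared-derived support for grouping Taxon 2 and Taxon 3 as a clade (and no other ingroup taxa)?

C4

Character polarity is set by the outgroup: the derived state is whichever differs from the outgroup's state, so for C3, C4 the derived state is '0', and for the remaining characters it is '1'.
C1: derived state '1' in Taxon 1 and Taxon 7 only — synapomorphy for {Taxon 1, Taxon 7}.
C2 (derived state '1') is shared by all ingroup taxa — unites the whole ingroup.
C3 (derived state '0') is unique to Taxon 3 (autapomorphy; uninformative for grouping).
C4 (derived state '0') is shared by Taxon 2 and Taxon 3 — a synapomorphy uniting that clade.
Most parsimonious ingroup topology: ((Taxon 2,Taxon 3),(Taxon 1,Taxon 7)).
The clade {Taxon 2, Taxon 3} is supported by C4: its derived state '0' occurs in exactly those taxa and in no other taxon (including the outgroup).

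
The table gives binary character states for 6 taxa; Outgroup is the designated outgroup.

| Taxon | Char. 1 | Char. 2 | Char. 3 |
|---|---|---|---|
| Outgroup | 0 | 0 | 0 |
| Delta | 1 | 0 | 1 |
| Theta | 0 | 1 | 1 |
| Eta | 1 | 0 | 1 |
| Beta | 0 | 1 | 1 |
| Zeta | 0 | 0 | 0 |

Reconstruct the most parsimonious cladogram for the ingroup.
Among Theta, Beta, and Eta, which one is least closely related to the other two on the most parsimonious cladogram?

Eta

The outgroup has state '0' for every character, so '1' is the derived state throughout.
Only Delta and Eta show the derived state '1' for Char. 1, supporting them as a clade.
Char. 2: derived state '1' in Beta and Theta only — synapomorphy for {Beta, Theta}.
Char. 3 (derived state '1') is shared by Beta, Delta, Eta, and Theta — a synapomorphy uniting that clade.
Most parsimonious ingroup topology: (((Delta,Eta),(Theta,Beta)),Zeta).
Beta and Theta share a more recent common ancestor with each other than either does with Eta, so Eta is the least closely related of the three.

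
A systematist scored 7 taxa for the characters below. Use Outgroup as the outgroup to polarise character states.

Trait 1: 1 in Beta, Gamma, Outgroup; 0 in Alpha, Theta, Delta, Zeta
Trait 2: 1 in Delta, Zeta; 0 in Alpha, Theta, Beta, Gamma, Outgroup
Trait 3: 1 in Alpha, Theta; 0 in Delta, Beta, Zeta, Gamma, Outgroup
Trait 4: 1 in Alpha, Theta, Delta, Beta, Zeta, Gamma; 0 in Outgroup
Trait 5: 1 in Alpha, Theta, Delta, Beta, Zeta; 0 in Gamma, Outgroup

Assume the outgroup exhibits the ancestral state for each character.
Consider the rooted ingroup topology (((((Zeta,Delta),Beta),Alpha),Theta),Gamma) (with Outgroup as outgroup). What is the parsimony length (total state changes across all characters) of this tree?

7

Map each character onto (((((Zeta,Delta),Beta),Alpha),Theta),Gamma) (rooted by Outgroup) and count the minimum state changes it requires (Fitch parsimony):
Trait 1: 2; Trait 2: 1; Trait 3: 2; Trait 4: 1; Trait 5: 1.
Total tree length = 7.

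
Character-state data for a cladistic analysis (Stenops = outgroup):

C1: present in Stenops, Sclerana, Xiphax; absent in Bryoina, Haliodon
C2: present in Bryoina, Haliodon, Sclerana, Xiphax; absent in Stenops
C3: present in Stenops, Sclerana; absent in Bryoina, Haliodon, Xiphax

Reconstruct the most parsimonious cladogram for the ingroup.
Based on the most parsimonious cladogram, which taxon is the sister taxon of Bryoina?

Haliodon

Character polarity is set by the outgroup: the derived state is whichever differs from the outgroup's state, so for C1, C3 the derived state is 'absent', and for the remaining characters it is 'present'.
C1 (derived state 'absent') is shared by Bryoina and Haliodon — a synapomorphy uniting that clade.
All ingroup taxa share the derived state 'present' for C2; it defines the ingroup but does not resolve relationships within it.
Only Bryoina, Haliodon, and Xiphax show the derived state 'absent' for C3, supporting them as a clade.
Most parsimonious ingroup topology: (((Bryoina,Haliodon),Xiphax),Sclerana).
Bryoina and Haliodon form a cherry on this tree, so they are sister taxa.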